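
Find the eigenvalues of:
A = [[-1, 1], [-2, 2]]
λ = 0, 1

Solve det(A - λI) = 0. For a 2×2 matrix this is λ² - (trace)λ + det = 0.
trace(A) = -1 + 2 = 1.
det(A) = (-1)*(2) - (1)*(-2) = -2 + 2 = 0.
Characteristic equation: λ² - (1)λ + (0) = 0.
Discriminant: (1)² - 4*(0) = 1 - 0 = 1.
Roots: λ = (1 ± √1) / 2 = 0, 1.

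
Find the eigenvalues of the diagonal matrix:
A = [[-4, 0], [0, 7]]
λ₁ = -4, λ₂ = 7

The characteristic polynomial of A is det(A - λI) = (-4 - λ)(7 - λ) = 0.
The roots are λ = -4 and λ = 7, so the eigenvalues are the diagonal entries.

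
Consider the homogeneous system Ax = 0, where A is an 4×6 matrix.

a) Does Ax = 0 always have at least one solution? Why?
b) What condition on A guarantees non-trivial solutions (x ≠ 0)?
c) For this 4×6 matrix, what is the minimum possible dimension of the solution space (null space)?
a) Yes, x = 0 is always a solution. b) When A has linearly dependent columns (rank < n). c) Minimum nullity = 2.

a) x = 0 satisfies A·0 = 0, so the zero vector is always a solution.
b) Non-trivial solutions exist iff the columns of A are linearly dependent, equivalently rank(A) < n (the number of columns).
c) By rank-nullity, rank(A) + nullity(A) = n = 6. Since A has only 4 rows, rank(A) ≤ 4, so nullity(A) ≥ 6 - 4 = 2.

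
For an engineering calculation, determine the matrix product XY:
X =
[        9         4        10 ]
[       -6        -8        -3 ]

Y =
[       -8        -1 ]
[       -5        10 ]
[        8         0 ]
XY =
[      -12        31 ]
[       64       -74 ]

Matrix multiplication: (XY)[i][j] = sum over k of X[i][k] * Y[k][j].
  (XY)[0][0] = (9)*(-8) + (4)*(-5) + (10)*(8) = -12
  (XY)[0][1] = (9)*(-1) + (4)*(10) + (10)*(0) = 31
  (XY)[1][0] = (-6)*(-8) + (-8)*(-5) + (-3)*(8) = 64
  (XY)[1][1] = (-6)*(-1) + (-8)*(10) + (-3)*(0) = -74
XY =
[      -12        31 ]
[       64       -74 ]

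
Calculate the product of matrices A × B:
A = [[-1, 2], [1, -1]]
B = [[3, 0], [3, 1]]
[[3, 2], [0, -1]]

Matrix multiplication:
C[0][0] = -1×3 + 2×3 = 3
C[0][1] = -1×0 + 2×1 = 2
C[1][0] = 1×3 + -1×3 = 0
C[1][1] = 1×0 + -1×1 = -1
Result: [[3, 2], [0, -1]]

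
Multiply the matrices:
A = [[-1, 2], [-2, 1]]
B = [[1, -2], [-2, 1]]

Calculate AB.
[[-5, 4], [-4, 5]]

Each entry (i,j) of AB = sum over k of A[i][k]*B[k][j].
(AB)[0][0] = (-1)*(1) + (2)*(-2) = -5
(AB)[0][1] = (-1)*(-2) + (2)*(1) = 4
(AB)[1][0] = (-2)*(1) + (1)*(-2) = -4
(AB)[1][1] = (-2)*(-2) + (1)*(1) = 5
AB = [[-5, 4], [-4, 5]]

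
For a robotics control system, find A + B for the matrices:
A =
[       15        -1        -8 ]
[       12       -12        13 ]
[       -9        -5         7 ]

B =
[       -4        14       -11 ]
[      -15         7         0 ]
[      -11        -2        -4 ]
A + B =
[       11        13       -19 ]
[       -3        -5        13 ]
[      -20        -7         3 ]

Matrix addition is elementwise: (A+B)[i][j] = A[i][j] + B[i][j].
  (A+B)[0][0] = (15) + (-4) = 11
  (A+B)[0][1] = (-1) + (14) = 13
  (A+B)[0][2] = (-8) + (-11) = -19
  (A+B)[1][0] = (12) + (-15) = -3
  (A+B)[1][1] = (-12) + (7) = -5
  (A+B)[1][2] = (13) + (0) = 13
  (A+B)[2][0] = (-9) + (-11) = -20
  (A+B)[2][1] = (-5) + (-2) = -7
  (A+B)[2][2] = (7) + (-4) = 3
A + B =
[       11        13       -19 ]
[       -3        -5        13 ]
[      -20        -7         3 ]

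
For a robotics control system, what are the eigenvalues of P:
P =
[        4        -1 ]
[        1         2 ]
λ = 3, 3

Solve det(P - λI) = 0. For a 2×2 matrix the characteristic equation is λ² - (trace)λ + det = 0.
trace(P) = a + d = 4 + 2 = 6.
det(P) = a*d - b*c = (4)*(2) - (-1)*(1) = 8 + 1 = 9.
Characteristic equation: λ² - (6)λ + (9) = 0.
Discriminant = (6)² - 4*(9) = 36 - 36 = 0.
λ = (6 ± √0) / 2 = (6 ± 0) / 2 = 3, 3.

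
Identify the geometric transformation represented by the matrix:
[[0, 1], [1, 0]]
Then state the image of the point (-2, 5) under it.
reflection across the line y = x; image of (-2, 5) is (5, -2)

This is a symmetric orthogonal matrix with determinant -1, which characterizes a reflection in ℝ².
The matrix [[0, 1], [1, 0]] represents: reflection across the line y = x.
Applying it to (-2, 5): [0·-2 + 1·5, 1·-2 + 0·5] = (5, -2).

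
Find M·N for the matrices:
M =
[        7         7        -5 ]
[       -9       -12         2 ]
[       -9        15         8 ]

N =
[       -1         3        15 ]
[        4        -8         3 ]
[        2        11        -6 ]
MN =
[       11       -90       156 ]
[      -35        91      -183 ]
[       85       -59      -138 ]

Matrix multiplication: (MN)[i][j] = sum over k of M[i][k] * N[k][j].
  (MN)[0][0] = (7)*(-1) + (7)*(4) + (-5)*(2) = 11
  (MN)[0][1] = (7)*(3) + (7)*(-8) + (-5)*(11) = -90
  (MN)[0][2] = (7)*(15) + (7)*(3) + (-5)*(-6) = 156
  (MN)[1][0] = (-9)*(-1) + (-12)*(4) + (2)*(2) = -35
  (MN)[1][1] = (-9)*(3) + (-12)*(-8) + (2)*(11) = 91
  (MN)[1][2] = (-9)*(15) + (-12)*(3) + (2)*(-6) = -183
  (MN)[2][0] = (-9)*(-1) + (15)*(4) + (8)*(2) = 85
  (MN)[2][1] = (-9)*(3) + (15)*(-8) + (8)*(11) = -59
  (MN)[2][2] = (-9)*(15) + (15)*(3) + (8)*(-6) = -138
MN =
[       11       -90       156 ]
[      -35        91      -183 ]
[       85       -59      -138 ]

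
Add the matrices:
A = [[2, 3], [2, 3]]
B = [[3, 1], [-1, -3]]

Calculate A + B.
[[5, 4], [1, 0]]

Add corresponding elements:
(2)+(3)=5
(3)+(1)=4
(2)+(-1)=1
(3)+(-3)=0
A + B = [[5, 4], [1, 0]]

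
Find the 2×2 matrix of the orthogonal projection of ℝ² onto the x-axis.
[[1, 0], [0, 0]]

The orthogonal projection onto the line spanned by a nonzero vector u = (a, b) has matrix P = (u uᵀ) / (uᵀ u) = (1/(a² + b²)) · [[a², ab], [ab, b²]].
Here u = (1, 0), so a² + b² = 1 + 0 = 1.
P = (1/1) · [[1, 0], [0, 0]] = [[1, 0], [0, 0]].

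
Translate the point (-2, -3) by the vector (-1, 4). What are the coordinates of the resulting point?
(-3, 1)

Translation by (-1, 4):
x' = -2 + -1 = -3
y' = -3 + 4 = 1
Homogeneous matrix: [[1, 0, -1], [0, 1, 4], [0, 0, 1]]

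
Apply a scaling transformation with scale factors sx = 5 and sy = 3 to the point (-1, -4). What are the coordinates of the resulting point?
(-5, -12)

Scaling matrix:
[[5, 0], [0, 3]]
Result: (-1 × 5, -4 × 3) = (-5, -12)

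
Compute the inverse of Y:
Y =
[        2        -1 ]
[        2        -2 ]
det(Y) = -2
Y⁻¹ =
[        1      -1/2 ]
[        1        -1 ]

For a 2×2 matrix Y = [[a, b], [c, d]] with det(Y) ≠ 0, Y⁻¹ = (1/det(Y)) * [[d, -b], [-c, a]].
det(Y) = (2)*(-2) - (-1)*(2) = -4 + 2 = -2.
Y⁻¹ = (1/-2) * [[-2, 1], [-2, 2]].
Dividing each entry by -2 and reducing:
Y⁻¹ =
[        1      -1/2 ]
[        1        -1 ]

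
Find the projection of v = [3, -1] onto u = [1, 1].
[1, 1]

The projection of v onto u is proj_u(v) = ((v·u) / (u·u)) · u.
v·u = (3)*(1) + (-1)*(1) = 2.
u·u = (1)*(1) + (1)*(1) = 2.
coefficient = 2 / 2 = 1.
proj_u(v) = 1 · [1, 1] = [1, 1].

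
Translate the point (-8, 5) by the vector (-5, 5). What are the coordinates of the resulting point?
(-13, 10)

Translation by (-5, 5):
x' = -8 + -5 = -13
y' = 5 + 5 = 10
Homogeneous matrix: [[1, 0, -5], [0, 1, 5], [0, 0, 1]]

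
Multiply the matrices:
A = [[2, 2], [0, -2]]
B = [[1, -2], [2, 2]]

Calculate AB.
[[6, 0], [-4, -4]]

Each entry (i,j) of AB = sum over k of A[i][k]*B[k][j].
(AB)[0][0] = (2)*(1) + (2)*(2) = 6
(AB)[0][1] = (2)*(-2) + (2)*(2) = 0
(AB)[1][0] = (0)*(1) + (-2)*(2) = -4
(AB)[1][1] = (0)*(-2) + (-2)*(2) = -4
AB = [[6, 0], [-4, -4]]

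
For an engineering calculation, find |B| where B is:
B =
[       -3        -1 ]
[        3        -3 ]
det(B) = 12

For a 2×2 matrix [[a, b], [c, d]], det = a*d - b*c.
det(B) = (-3)*(-3) - (-1)*(3) = 9 + 3 = 12.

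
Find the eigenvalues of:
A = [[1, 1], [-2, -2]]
λ = -1, 0

Solve det(A - λI) = 0. For a 2×2 matrix this is λ² - (trace)λ + det = 0.
trace(A) = 1 - 2 = -1.
det(A) = (1)*(-2) - (1)*(-2) = -2 + 2 = 0.
Characteristic equation: λ² - (-1)λ + (0) = 0.
Discriminant: (-1)² - 4*(0) = 1 - 0 = 1.
Roots: λ = (-1 ± √1) / 2 = -1, 0.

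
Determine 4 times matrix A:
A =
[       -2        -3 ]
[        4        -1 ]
4A =
[       -8       -12 ]
[       16        -4 ]

Scalar multiplication is elementwise: (4A)[i][j] = 4 * A[i][j].
  (4A)[0][0] = 4 * (-2) = -8
  (4A)[0][1] = 4 * (-3) = -12
  (4A)[1][0] = 4 * (4) = 16
  (4A)[1][1] = 4 * (-1) = -4
4A =
[       -8       -12 ]
[       16        -4 ]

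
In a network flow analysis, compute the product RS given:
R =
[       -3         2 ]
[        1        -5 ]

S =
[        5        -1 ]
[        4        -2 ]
RS =
[       -7        -1 ]
[      -15         9 ]

Matrix multiplication: (RS)[i][j] = sum over k of R[i][k] * S[k][j].
  (RS)[0][0] = (-3)*(5) + (2)*(4) = -7
  (RS)[0][1] = (-3)*(-1) + (2)*(-2) = -1
  (RS)[1][0] = (1)*(5) + (-5)*(4) = -15
  (RS)[1][1] = (1)*(-1) + (-5)*(-2) = 9
RS =
[       -7        -1 ]
[      -15         9 ]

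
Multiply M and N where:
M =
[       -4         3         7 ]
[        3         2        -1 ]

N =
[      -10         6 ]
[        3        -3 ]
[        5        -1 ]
MN =
[       84       -40 ]
[      -29        13 ]

Matrix multiplication: (MN)[i][j] = sum over k of M[i][k] * N[k][j].
  (MN)[0][0] = (-4)*(-10) + (3)*(3) + (7)*(5) = 84
  (MN)[0][1] = (-4)*(6) + (3)*(-3) + (7)*(-1) = -40
  (MN)[1][0] = (3)*(-10) + (2)*(3) + (-1)*(5) = -29
  (MN)[1][1] = (3)*(6) + (2)*(-3) + (-1)*(-1) = 13
MN =
[       84       -40 ]
[      -29        13 ]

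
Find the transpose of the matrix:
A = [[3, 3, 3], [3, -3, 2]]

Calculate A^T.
[[3, 3], [3, -3], [3, 2]]

The transpose sends entry (i,j) to (j,i); rows become columns.
Row 0 of A: [3, 3, 3] -> column 0 of A^T.
Row 1 of A: [3, -3, 2] -> column 1 of A^T.
A^T = [[3, 3], [3, -3], [3, 2]]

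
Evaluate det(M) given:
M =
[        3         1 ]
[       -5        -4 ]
det(M) = -7

For a 2×2 matrix [[a, b], [c, d]], det = a*d - b*c.
det(M) = (3)*(-4) - (1)*(-5) = -12 + 5 = -7.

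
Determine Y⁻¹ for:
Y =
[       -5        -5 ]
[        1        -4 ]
det(Y) = 25
Y⁻¹ =
[    -4/25       1/5 ]
[    -1/25      -1/5 ]

For a 2×2 matrix Y = [[a, b], [c, d]] with det(Y) ≠ 0, Y⁻¹ = (1/det(Y)) * [[d, -b], [-c, a]].
det(Y) = (-5)*(-4) - (-5)*(1) = 20 + 5 = 25.
Y⁻¹ = (1/25) * [[-4, 5], [-1, -5]].
Dividing each entry by 25 and reducing:
Y⁻¹ =
[    -4/25       1/5 ]
[    -1/25      -1/5 ]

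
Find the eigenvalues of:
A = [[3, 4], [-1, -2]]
λ = -1, 2

Solve det(A - λI) = 0. For a 2×2 matrix this is λ² - (trace)λ + det = 0.
trace(A) = 3 - 2 = 1.
det(A) = (3)*(-2) - (4)*(-1) = -6 + 4 = -2.
Characteristic equation: λ² - (1)λ + (-2) = 0.
Discriminant: (1)² - 4*(-2) = 1 + 8 = 9.
Roots: λ = (1 ± √9) / 2 = -1, 2.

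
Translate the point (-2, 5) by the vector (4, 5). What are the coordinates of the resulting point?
(2, 10)

Translation by (4, 5):
x' = -2 + 4 = 2
y' = 5 + 5 = 10
Homogeneous matrix: [[1, 0, 4], [0, 1, 5], [0, 0, 1]]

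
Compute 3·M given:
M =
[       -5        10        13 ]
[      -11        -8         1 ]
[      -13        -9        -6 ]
3M =
[      -15        30        39 ]
[      -33       -24         3 ]
[      -39       -27       -18 ]

Scalar multiplication is elementwise: (3M)[i][j] = 3 * M[i][j].
  (3M)[0][0] = 3 * (-5) = -15
  (3M)[0][1] = 3 * (10) = 30
  (3M)[0][2] = 3 * (13) = 39
  (3M)[1][0] = 3 * (-11) = -33
  (3M)[1][1] = 3 * (-8) = -24
  (3M)[1][2] = 3 * (1) = 3
  (3M)[2][0] = 3 * (-13) = -39
  (3M)[2][1] = 3 * (-9) = -27
  (3M)[2][2] = 3 * (-6) = -18
3M =
[      -15        30        39 ]
[      -33       -24         3 ]
[      -39       -27       -18 ]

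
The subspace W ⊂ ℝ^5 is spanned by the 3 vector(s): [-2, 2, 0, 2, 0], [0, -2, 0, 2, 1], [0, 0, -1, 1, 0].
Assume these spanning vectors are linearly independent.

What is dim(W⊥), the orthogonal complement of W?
dim(W⊥) = 2

For any subspace W of ℝ^n, dim(W) + dim(W⊥) = n (the whole-space dimension).
Here the given 3 vectors are linearly independent, so dim(W) = 3.
Thus dim(W⊥) = n - dim(W) = 5 - 3 = 2.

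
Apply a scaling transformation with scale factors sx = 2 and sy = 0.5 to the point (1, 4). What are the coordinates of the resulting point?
(2, 2.0)

Scaling matrix:
[[2, 0], [0, 0.50]]
Result: (1 × 2, 4 × 0.5) = (2, 2.0)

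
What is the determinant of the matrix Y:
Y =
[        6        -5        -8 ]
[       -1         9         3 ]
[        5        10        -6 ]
det(Y) = -109

Expand along row 0 (cofactor expansion): det(Y) = a*(e*i - f*h) - b*(d*i - f*g) + c*(d*h - e*g), where the 3×3 is [[a, b, c], [d, e, f], [g, h, i]].
Minor M_00 = (9)*(-6) - (3)*(10) = -54 - 30 = -84.
Minor M_01 = (-1)*(-6) - (3)*(5) = 6 - 15 = -9.
Minor M_02 = (-1)*(10) - (9)*(5) = -10 - 45 = -55.
det(Y) = (6)*(-84) - (-5)*(-9) + (-8)*(-55) = -504 - 45 + 440 = -109.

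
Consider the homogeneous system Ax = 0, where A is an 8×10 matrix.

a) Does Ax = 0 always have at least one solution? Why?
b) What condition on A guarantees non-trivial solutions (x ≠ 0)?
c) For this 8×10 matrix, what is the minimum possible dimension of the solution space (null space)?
a) Yes, x = 0 is always a solution. b) When A has linearly dependent columns (rank < n). c) Minimum nullity = 2.

a) x = 0 satisfies A·0 = 0, so the zero vector is always a solution.
b) Non-trivial solutions exist iff the columns of A are linearly dependent, equivalently rank(A) < n (the number of columns).
c) By rank-nullity, rank(A) + nullity(A) = n = 10. Since A has only 8 rows, rank(A) ≤ 8, so nullity(A) ≥ 10 - 8 = 2.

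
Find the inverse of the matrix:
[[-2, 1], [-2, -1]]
[[-1/4, -1/4], [1/2, -1/2]]

For [[a,b],[c,d]], inverse = (1/det)·[[d,-b],[-c,a]]
det = -2·-1 - 1·-2 = 4
Inverse = (1/4)·[[-1, -1], [2, -2]]
        = [[-1/4, -1/4], [1/2, -1/2]]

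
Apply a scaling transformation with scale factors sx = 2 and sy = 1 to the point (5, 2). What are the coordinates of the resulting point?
(10, 2)

Scaling matrix:
[[2, 0], [0, 1]]
Result: (5 × 2, 2 × 1) = (10, 2)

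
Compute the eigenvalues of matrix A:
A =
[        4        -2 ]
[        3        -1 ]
λ = 1, 2

Solve det(A - λI) = 0. For a 2×2 matrix the characteristic equation is λ² - (trace)λ + det = 0.
trace(A) = a + d = 4 - 1 = 3.
det(A) = a*d - b*c = (4)*(-1) - (-2)*(3) = -4 + 6 = 2.
Characteristic equation: λ² - (3)λ + (2) = 0.
Discriminant = (3)² - 4*(2) = 9 - 8 = 1.
λ = (3 ± √1) / 2 = (3 ± 1) / 2 = 1, 2.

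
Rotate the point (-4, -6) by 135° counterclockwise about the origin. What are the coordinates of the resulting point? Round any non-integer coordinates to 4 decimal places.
(7.0711, 1.4142)

Rotation matrix R(θ) = [[cos θ, -sin θ], [sin θ, cos θ]]; for θ = 135°:
R = [[-√2/2, -√2/2], [√2/2, -√2/2]]
Result: R × [-4, -6]ᵀ = [-√2/2·-4 + (-√2/2)·-6, √2/2·-4 + (-√2/2)·-6]ᵀ = (7.0711, 1.4142)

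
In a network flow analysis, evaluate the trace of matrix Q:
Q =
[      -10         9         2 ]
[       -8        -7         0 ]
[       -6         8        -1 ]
tr(Q) = -10 - 7 - 1 = -18

The trace of a square matrix is the sum of its diagonal entries.
Diagonal entries of Q: Q[0][0] = -10, Q[1][1] = -7, Q[2][2] = -1.
tr(Q) = -10 - 7 - 1 = -18.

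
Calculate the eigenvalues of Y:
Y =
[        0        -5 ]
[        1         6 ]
λ = 1, 5

Solve det(Y - λI) = 0. For a 2×2 matrix the characteristic equation is λ² - (trace)λ + det = 0.
trace(Y) = a + d = 0 + 6 = 6.
det(Y) = a*d - b*c = (0)*(6) - (-5)*(1) = 0 + 5 = 5.
Characteristic equation: λ² - (6)λ + (5) = 0.
Discriminant = (6)² - 4*(5) = 36 - 20 = 16.
λ = (6 ± √16) / 2 = (6 ± 4) / 2 = 1, 5.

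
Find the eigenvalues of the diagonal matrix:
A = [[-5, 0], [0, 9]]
λ₁ = -5, λ₂ = 9

The characteristic polynomial of A is det(A - λI) = (-5 - λ)(9 - λ) = 0.
The roots are λ = -5 and λ = 9, so the eigenvalues are the diagonal entries.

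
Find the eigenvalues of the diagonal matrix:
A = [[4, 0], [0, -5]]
λ₁ = 4, λ₂ = -5

The characteristic polynomial of A is det(A - λI) = (4 - λ)(-5 - λ) = 0.
The roots are λ = 4 and λ = -5, so the eigenvalues are the diagonal entries.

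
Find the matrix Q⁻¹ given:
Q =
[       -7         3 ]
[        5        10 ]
det(Q) = -85
Q⁻¹ =
[    -2/17      3/85 ]
[     1/17      7/85 ]

For a 2×2 matrix Q = [[a, b], [c, d]] with det(Q) ≠ 0, Q⁻¹ = (1/det(Q)) * [[d, -b], [-c, a]].
det(Q) = (-7)*(10) - (3)*(5) = -70 - 15 = -85.
Q⁻¹ = (1/-85) * [[10, -3], [-5, -7]].
Dividing each entry by -85 and reducing:
Q⁻¹ =
[    -2/17      3/85 ]
[     1/17      7/85 ]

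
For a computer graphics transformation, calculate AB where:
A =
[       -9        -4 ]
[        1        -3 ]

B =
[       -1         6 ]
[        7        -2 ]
AB =
[      -19       -46 ]
[      -22        12 ]

Matrix multiplication: (AB)[i][j] = sum over k of A[i][k] * B[k][j].
  (AB)[0][0] = (-9)*(-1) + (-4)*(7) = -19
  (AB)[0][1] = (-9)*(6) + (-4)*(-2) = -46
  (AB)[1][0] = (1)*(-1) + (-3)*(7) = -22
  (AB)[1][1] = (1)*(6) + (-3)*(-2) = 12
AB =
[      -19       -46 ]
[      -22        12 ]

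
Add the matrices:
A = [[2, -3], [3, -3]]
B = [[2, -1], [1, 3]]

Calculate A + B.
[[4, -4], [4, 0]]

Add corresponding elements:
(2)+(2)=4
(-3)+(-1)=-4
(3)+(1)=4
(-3)+(3)=0
A + B = [[4, -4], [4, 0]]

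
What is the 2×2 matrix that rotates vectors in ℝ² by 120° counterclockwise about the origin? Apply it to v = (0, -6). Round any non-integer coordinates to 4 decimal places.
R = [[-1/2, -√3/2], [√3/2, -1/2]]; R·v = (5.1962, 3.0000)

A counterclockwise rotation by angle θ in ℝ² has matrix R(θ) = [[cos θ, -sin θ], [sin θ, cos θ]].
For θ = 120°: cos θ = -1/2, sin θ = √3/2.
R(120°) = [[-1/2, -√3/2], [√3/2, -1/2]].
R·v = [-1/2·0 + (-√3/2)·-6, √3/2·0 + -1/2·-6] = (5.1962, 3.0000).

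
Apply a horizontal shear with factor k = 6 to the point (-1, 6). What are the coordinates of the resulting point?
(35, 6)

Shear matrix for horizontal shear with factor k = 6:
[[1, 6], [0, 1]]
Result: (-1, 6) → (35, 6)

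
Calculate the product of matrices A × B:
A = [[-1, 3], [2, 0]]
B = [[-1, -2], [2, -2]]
[[7, -4], [-2, -4]]

Matrix multiplication:
C[0][0] = -1×-1 + 3×2 = 7
C[0][1] = -1×-2 + 3×-2 = -4
C[1][0] = 2×-1 + 0×2 = -2
C[1][1] = 2×-2 + 0×-2 = -4
Result: [[7, -4], [-2, -4]]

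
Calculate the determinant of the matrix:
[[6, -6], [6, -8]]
-12

For a 2×2 matrix [[a, b], [c, d]], det = ad - bc
det = (6)(-8) - (-6)(6) = -48 - -36 = -12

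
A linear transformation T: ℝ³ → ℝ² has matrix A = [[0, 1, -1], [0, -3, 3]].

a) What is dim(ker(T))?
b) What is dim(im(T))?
dim(ker) = 2, dim(im) = 1

Observe that row 2 = -3 × row 1 (so the rows are linearly dependent).
Thus rank(A) = 1 (only one linearly independent row).
dim(im(T)) = rank(A) = 1.
By the rank-nullity theorem applied to T: ℝ³ → ℝ², rank(A) + nullity(A) = 3 (the domain dimension), so dim(ker(T)) = 3 - 1 = 2.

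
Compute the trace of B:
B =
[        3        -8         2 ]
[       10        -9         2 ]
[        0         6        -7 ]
tr(B) = 3 - 9 - 7 = -13

The trace of a square matrix is the sum of its diagonal entries.
Diagonal entries of B: B[0][0] = 3, B[1][1] = -9, B[2][2] = -7.
tr(B) = 3 - 9 - 7 = -13.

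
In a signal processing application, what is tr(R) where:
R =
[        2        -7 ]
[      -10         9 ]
tr(R) = 2 + 9 = 11

The trace of a square matrix is the sum of its diagonal entries.
Diagonal entries of R: R[0][0] = 2, R[1][1] = 9.
tr(R) = 2 + 9 = 11.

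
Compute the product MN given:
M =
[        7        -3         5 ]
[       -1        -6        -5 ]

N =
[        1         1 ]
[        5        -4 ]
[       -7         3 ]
MN =
[      -43        34 ]
[        4         8 ]

Matrix multiplication: (MN)[i][j] = sum over k of M[i][k] * N[k][j].
  (MN)[0][0] = (7)*(1) + (-3)*(5) + (5)*(-7) = -43
  (MN)[0][1] = (7)*(1) + (-3)*(-4) + (5)*(3) = 34
  (MN)[1][0] = (-1)*(1) + (-6)*(5) + (-5)*(-7) = 4
  (MN)[1][1] = (-1)*(1) + (-6)*(-4) + (-5)*(3) = 8
MN =
[      -43        34 ]
[        4         8 ]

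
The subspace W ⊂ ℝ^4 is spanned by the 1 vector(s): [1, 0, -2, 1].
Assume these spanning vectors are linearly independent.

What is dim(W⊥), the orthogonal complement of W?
dim(W⊥) = 3

For any subspace W of ℝ^n, dim(W) + dim(W⊥) = n (the whole-space dimension).
Here the given 1 vectors are linearly independent, so dim(W) = 1.
Thus dim(W⊥) = n - dim(W) = 4 - 1 = 3.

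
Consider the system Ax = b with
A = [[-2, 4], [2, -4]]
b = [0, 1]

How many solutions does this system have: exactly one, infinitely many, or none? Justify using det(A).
No solution

det(A) = (-2)*(-4) - (4)*(2) = 0, so A is singular.
The column space of A is span(column 1) = span([-2, 2]).
b = [0, 1] is not a scalar multiple of column 1, so b ∉ column space and the system is inconsistent — no solution.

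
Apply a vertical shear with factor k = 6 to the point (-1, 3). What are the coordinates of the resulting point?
(-1, -3)

Shear matrix for vertical shear with factor k = 6:
[[1, 0], [6, 1]]
Result: (-1, 3) → (-1, -3)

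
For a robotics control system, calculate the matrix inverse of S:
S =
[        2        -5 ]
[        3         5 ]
det(S) = 25
S⁻¹ =
[      1/5       1/5 ]
[    -3/25      2/25 ]

For a 2×2 matrix S = [[a, b], [c, d]] with det(S) ≠ 0, S⁻¹ = (1/det(S)) * [[d, -b], [-c, a]].
det(S) = (2)*(5) - (-5)*(3) = 10 + 15 = 25.
S⁻¹ = (1/25) * [[5, 5], [-3, 2]].
Dividing each entry by 25 and reducing:
S⁻¹ =
[      1/5       1/5 ]
[    -3/25      2/25 ]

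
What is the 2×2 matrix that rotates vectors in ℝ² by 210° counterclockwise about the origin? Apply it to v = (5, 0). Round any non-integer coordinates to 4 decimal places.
R = [[-√3/2, 1/2], [-1/2, -√3/2]]; R·v = (-4.3301, -2.5000)

A counterclockwise rotation by angle θ in ℝ² has matrix R(θ) = [[cos θ, -sin θ], [sin θ, cos θ]].
For θ = 210°: cos θ = -√3/2, sin θ = -1/2.
R(210°) = [[-√3/2, 1/2], [-1/2, -√3/2]].
R·v = [-√3/2·5 + (1/2)·0, -1/2·5 + -√3/2·0] = (-4.3301, -2.5000).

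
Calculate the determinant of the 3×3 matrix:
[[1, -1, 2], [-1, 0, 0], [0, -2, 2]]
2

Expansion along first row:
det = 1·det([[0,0],[-2,2]]) - -1·det([[-1,0],[0,2]]) + 2·det([[-1,0],[0,-2]])
    = 1·(0·2 - 0·-2) - -1·(-1·2 - 0·0) + 2·(-1·-2 - 0·0)
    = 1·0 - -1·-2 + 2·2
    = 0 + -2 + 4 = 2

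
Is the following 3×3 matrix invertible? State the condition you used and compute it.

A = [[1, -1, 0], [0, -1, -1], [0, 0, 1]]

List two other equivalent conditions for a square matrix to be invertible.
Yes, invertible; det(A) = -1 ≠ 0. Equivalent conditions: rank(A) = 3; Ax = 0 has only the trivial solution; 0 is not an eigenvalue; the columns of A are linearly independent.

To check invertibility, compute det(A).
The given matrix is triangular, so det(A) equals the product of its diagonal entries = -1 ≠ 0.
Since det(A) ≠ 0, A is invertible.
Equivalent conditions for a square matrix A to be invertible:
- rank(A) = 3 (full rank).
- The homogeneous system Ax = 0 has only the trivial solution x = 0.
- 0 is not an eigenvalue of A.
- The columns (equivalently rows) of A are linearly independent.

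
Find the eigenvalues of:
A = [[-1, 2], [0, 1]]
λ = -1, 1

Solve det(A - λI) = 0. For a 2×2 matrix this is λ² - (trace)λ + det = 0.
trace(A) = -1 + 1 = 0.
det(A) = (-1)*(1) - (2)*(0) = -1 - 0 = -1.
Characteristic equation: λ² - (0)λ + (-1) = 0.
Discriminant: (0)² - 4*(-1) = 0 + 4 = 4.
Roots: λ = (0 ± √4) / 2 = -1, 1.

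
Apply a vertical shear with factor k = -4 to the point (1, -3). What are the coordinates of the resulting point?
(1, -7)

Shear matrix for vertical shear with factor k = -4:
[[1, 0], [-4, 1]]
Result: (1, -3) → (1, -7)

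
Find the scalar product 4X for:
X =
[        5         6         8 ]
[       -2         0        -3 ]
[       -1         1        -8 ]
4X =
[       20        24        32 ]
[       -8         0       -12 ]
[       -4         4       -32 ]

Scalar multiplication is elementwise: (4X)[i][j] = 4 * X[i][j].
  (4X)[0][0] = 4 * (5) = 20
  (4X)[0][1] = 4 * (6) = 24
  (4X)[0][2] = 4 * (8) = 32
  (4X)[1][0] = 4 * (-2) = -8
  (4X)[1][1] = 4 * (0) = 0
  (4X)[1][2] = 4 * (-3) = -12
  (4X)[2][0] = 4 * (-1) = -4
  (4X)[2][1] = 4 * (1) = 4
  (4X)[2][2] = 4 * (-8) = -32
4X =
[       20        24        32 ]
[       -8         0       -12 ]
[       -4         4       -32 ]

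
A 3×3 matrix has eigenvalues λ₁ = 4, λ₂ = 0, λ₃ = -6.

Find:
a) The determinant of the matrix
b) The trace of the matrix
det = 0, trace = -2

Two standard eigenvalue identities:
- det(A) equals the product of the eigenvalues (counted with multiplicity).
- trace(A) equals the sum of the eigenvalues.
det(A) = (4)*(0)*(-6) = 0.
trace(A) = 4 + 0 - 6 = -2.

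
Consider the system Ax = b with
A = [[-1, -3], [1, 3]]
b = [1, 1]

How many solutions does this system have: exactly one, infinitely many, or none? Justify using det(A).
No solution

det(A) = (-1)*(3) - (-3)*(1) = 0, so A is singular.
The column space of A is span(column 1) = span([-1, 1]).
b = [1, 1] is not a scalar multiple of column 1, so b ∉ column space and the system is inconsistent — no solution.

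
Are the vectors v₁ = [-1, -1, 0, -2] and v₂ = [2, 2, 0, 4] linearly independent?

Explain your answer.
No, linearly dependent (v₂ = -2·v₁)

Check whether there is a scalar k with v₂ = k·v₁.
Comparing components, k = -2 satisfies -2·[-1, -1, 0, -2] = [2, 2, 0, 4].
Since v₂ is a scalar multiple of v₁, the two vectors are linearly dependent.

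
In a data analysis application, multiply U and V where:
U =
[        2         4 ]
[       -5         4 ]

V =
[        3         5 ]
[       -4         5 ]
UV =
[      -10        30 ]
[      -31        -5 ]

Matrix multiplication: (UV)[i][j] = sum over k of U[i][k] * V[k][j].
  (UV)[0][0] = (2)*(3) + (4)*(-4) = -10
  (UV)[0][1] = (2)*(5) + (4)*(5) = 30
  (UV)[1][0] = (-5)*(3) + (4)*(-4) = -31
  (UV)[1][1] = (-5)*(5) + (4)*(5) = -5
UV =
[      -10        30 ]
[      -31        -5 ]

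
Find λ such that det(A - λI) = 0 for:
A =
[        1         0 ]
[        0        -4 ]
λ = -4, 1

Solve det(A - λI) = 0. For a 2×2 matrix the characteristic equation is λ² - (trace)λ + det = 0.
trace(A) = a + d = 1 - 4 = -3.
det(A) = a*d - b*c = (1)*(-4) - (0)*(0) = -4 - 0 = -4.
Characteristic equation: λ² - (-3)λ + (-4) = 0.
Discriminant = (-3)² - 4*(-4) = 9 + 16 = 25.
λ = (-3 ± √25) / 2 = (-3 ± 5) / 2 = -4, 1.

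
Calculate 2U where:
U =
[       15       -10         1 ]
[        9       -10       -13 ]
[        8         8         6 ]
2U =
[       30       -20         2 ]
[       18       -20       -26 ]
[       16        16        12 ]

Scalar multiplication is elementwise: (2U)[i][j] = 2 * U[i][j].
  (2U)[0][0] = 2 * (15) = 30
  (2U)[0][1] = 2 * (-10) = -20
  (2U)[0][2] = 2 * (1) = 2
  (2U)[1][0] = 2 * (9) = 18
  (2U)[1][1] = 2 * (-10) = -20
  (2U)[1][2] = 2 * (-13) = -26
  (2U)[2][0] = 2 * (8) = 16
  (2U)[2][1] = 2 * (8) = 16
  (2U)[2][2] = 2 * (6) = 12
2U =
[       30       -20         2 ]
[       18       -20       -26 ]
[       16        16        12 ]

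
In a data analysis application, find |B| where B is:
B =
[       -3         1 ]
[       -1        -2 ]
det(B) = 7

For a 2×2 matrix [[a, b], [c, d]], det = a*d - b*c.
det(B) = (-3)*(-2) - (1)*(-1) = 6 + 1 = 7.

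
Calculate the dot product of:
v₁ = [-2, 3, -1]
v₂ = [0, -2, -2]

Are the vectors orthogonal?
-4, No

The dot product is the sum of products of corresponding components.
v₁·v₂ = (-2)*(0) + (3)*(-2) + (-1)*(-2) = 0 - 6 + 2 = -4.
Two vectors are orthogonal iff their dot product is 0; here the dot product is -4, so the vectors are not orthogonal.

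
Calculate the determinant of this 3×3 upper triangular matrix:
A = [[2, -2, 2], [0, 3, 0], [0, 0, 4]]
24

The determinant of a triangular matrix is the product of its diagonal entries (the off-diagonal entries above the diagonal do not affect it).
det(A) = (2) * (3) * (4) = 24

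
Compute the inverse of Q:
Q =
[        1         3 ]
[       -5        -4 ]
det(Q) = 11
Q⁻¹ =
[    -4/11     -3/11 ]
[     5/11      1/11 ]

For a 2×2 matrix Q = [[a, b], [c, d]] with det(Q) ≠ 0, Q⁻¹ = (1/det(Q)) * [[d, -b], [-c, a]].
det(Q) = (1)*(-4) - (3)*(-5) = -4 + 15 = 11.
Q⁻¹ = (1/11) * [[-4, -3], [5, 1]].
Dividing each entry by 11 and reducing:
Q⁻¹ =
[    -4/11     -3/11 ]
[     5/11      1/11 ]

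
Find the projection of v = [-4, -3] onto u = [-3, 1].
[-27/10, 9/10]

The projection of v onto u is proj_u(v) = ((v·u) / (u·u)) · u.
v·u = (-4)*(-3) + (-3)*(1) = 9.
u·u = (-3)*(-3) + (1)*(1) = 10.
coefficient = 9 / 10 = 9/10.
proj_u(v) = 9/10 · [-3, 1] = [-27/10, 9/10].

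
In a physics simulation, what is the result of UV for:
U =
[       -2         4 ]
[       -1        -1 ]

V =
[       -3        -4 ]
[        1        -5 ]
UV =
[       10       -12 ]
[        2         9 ]

Matrix multiplication: (UV)[i][j] = sum over k of U[i][k] * V[k][j].
  (UV)[0][0] = (-2)*(-3) + (4)*(1) = 10
  (UV)[0][1] = (-2)*(-4) + (4)*(-5) = -12
  (UV)[1][0] = (-1)*(-3) + (-1)*(1) = 2
  (UV)[1][1] = (-1)*(-4) + (-1)*(-5) = 9
UV =
[       10       -12 ]
[        2         9 ]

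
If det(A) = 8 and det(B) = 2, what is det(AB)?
16

Use the multiplicative property of determinants: det(AB) = det(A)*det(B).
det(AB) = (8)*(2) = 16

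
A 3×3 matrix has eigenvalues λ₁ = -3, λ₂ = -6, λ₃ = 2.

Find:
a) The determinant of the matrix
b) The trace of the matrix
det = 36, trace = -7

Two standard eigenvalue identities:
- det(A) equals the product of the eigenvalues (counted with multiplicity).
- trace(A) equals the sum of the eigenvalues.
det(A) = (-3)*(-6)*(2) = 36.
trace(A) = -3 - 6 + 2 = -7.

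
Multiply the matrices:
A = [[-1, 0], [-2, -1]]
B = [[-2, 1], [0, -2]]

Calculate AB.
[[2, -1], [4, 0]]

Each entry (i,j) of AB = sum over k of A[i][k]*B[k][j].
(AB)[0][0] = (-1)*(-2) + (0)*(0) = 2
(AB)[0][1] = (-1)*(1) + (0)*(-2) = -1
(AB)[1][0] = (-2)*(-2) + (-1)*(0) = 4
(AB)[1][1] = (-2)*(1) + (-1)*(-2) = 0
AB = [[2, -1], [4, 0]]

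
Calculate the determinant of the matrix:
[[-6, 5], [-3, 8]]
-33

For a 2×2 matrix [[a, b], [c, d]], det = ad - bc
det = (-6)(8) - (5)(-3) = -48 - -15 = -33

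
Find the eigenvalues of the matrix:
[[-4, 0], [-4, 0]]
λ = -4 and λ = 0

Characteristic equation: det(A - λI) = 0
λ² - (trace)λ + (det) = 0
λ² - (-4)λ + (0) = 0
λ² + 4λ + 0 = 0
Solving: λ = -4, 0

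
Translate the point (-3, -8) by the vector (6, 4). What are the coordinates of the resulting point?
(3, -4)

Translation by (6, 4):
x' = -3 + 6 = 3
y' = -8 + 4 = -4
Homogeneous matrix: [[1, 0, 6], [0, 1, 4], [0, 0, 1]]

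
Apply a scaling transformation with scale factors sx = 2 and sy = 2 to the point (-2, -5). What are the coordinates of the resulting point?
(-4, -10)

Scaling matrix:
[[2, 0], [0, 2]]
Result: (-2 × 2, -5 × 2) = (-4, -10)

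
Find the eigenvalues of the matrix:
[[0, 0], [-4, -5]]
λ = -5 and λ = 0

Characteristic equation: det(A - λI) = 0
λ² - (trace)λ + (det) = 0
λ² - (-5)λ + (0) = 0
λ² + 5λ + 0 = 0
Solving: λ = -5, 0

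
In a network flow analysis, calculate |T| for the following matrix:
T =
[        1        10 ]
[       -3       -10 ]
det(T) = 20

For a 2×2 matrix [[a, b], [c, d]], det = a*d - b*c.
det(T) = (1)*(-10) - (10)*(-3) = -10 + 30 = 20.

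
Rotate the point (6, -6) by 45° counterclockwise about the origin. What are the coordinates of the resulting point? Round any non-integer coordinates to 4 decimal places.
(8.4853, 0.0000)

Rotation matrix R(θ) = [[cos θ, -sin θ], [sin θ, cos θ]]; for θ = 45°:
R = [[√2/2, -√2/2], [√2/2, √2/2]]
Result: R × [6, -6]ᵀ = [√2/2·6 + (-√2/2)·-6, √2/2·6 + (√2/2)·-6]ᵀ = (8.4853, 0.0000)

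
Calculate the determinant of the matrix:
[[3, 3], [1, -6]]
-21

For a 2×2 matrix [[a, b], [c, d]], det = ad - bc
det = (3)(-6) - (3)(1) = -18 - 3 = -21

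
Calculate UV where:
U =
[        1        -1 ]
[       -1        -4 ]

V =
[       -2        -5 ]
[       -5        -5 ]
UV =
[        3         0 ]
[       22        25 ]

Matrix multiplication: (UV)[i][j] = sum over k of U[i][k] * V[k][j].
  (UV)[0][0] = (1)*(-2) + (-1)*(-5) = 3
  (UV)[0][1] = (1)*(-5) + (-1)*(-5) = 0
  (UV)[1][0] = (-1)*(-2) + (-4)*(-5) = 22
  (UV)[1][1] = (-1)*(-5) + (-4)*(-5) = 25
UV =
[        3         0 ]
[       22        25 ]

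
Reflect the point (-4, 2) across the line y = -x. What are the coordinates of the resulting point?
(-2, 4)

Reflection across line y = -x: (-4, 2) → (-2, 4)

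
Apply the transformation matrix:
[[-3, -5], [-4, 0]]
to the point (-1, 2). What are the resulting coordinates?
(-7, 4)

Matrix multiplication:
[[-3, -5], [-4, 0]] × [-1, 2]ᵀ
= [-3×-1 + -5×2, -4×-1 + 0×2]ᵀ
= [-7.0000, 4.0000]ᵀ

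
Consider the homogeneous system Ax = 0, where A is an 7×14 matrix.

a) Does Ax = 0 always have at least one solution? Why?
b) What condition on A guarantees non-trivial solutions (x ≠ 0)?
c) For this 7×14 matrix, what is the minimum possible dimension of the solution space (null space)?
a) Yes, x = 0 is always a solution. b) When A has linearly dependent columns (rank < n). c) Minimum nullity = 7.

a) x = 0 satisfies A·0 = 0, so the zero vector is always a solution.
b) Non-trivial solutions exist iff the columns of A are linearly dependent, equivalently rank(A) < n (the number of columns).
c) By rank-nullity, rank(A) + nullity(A) = n = 14. Since A has only 7 rows, rank(A) ≤ 7, so nullity(A) ≥ 14 - 7 = 7.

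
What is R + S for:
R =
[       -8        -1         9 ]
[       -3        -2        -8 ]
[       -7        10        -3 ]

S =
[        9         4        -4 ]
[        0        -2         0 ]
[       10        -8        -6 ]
R + S =
[        1         3         5 ]
[       -3        -4        -8 ]
[        3         2        -9 ]

Matrix addition is elementwise: (R+S)[i][j] = R[i][j] + S[i][j].
  (R+S)[0][0] = (-8) + (9) = 1
  (R+S)[0][1] = (-1) + (4) = 3
  (R+S)[0][2] = (9) + (-4) = 5
  (R+S)[1][0] = (-3) + (0) = -3
  (R+S)[1][1] = (-2) + (-2) = -4
  (R+S)[1][2] = (-8) + (0) = -8
  (R+S)[2][0] = (-7) + (10) = 3
  (R+S)[2][1] = (10) + (-8) = 2
  (R+S)[2][2] = (-3) + (-6) = -9
R + S =
[        1         3         5 ]
[       -3        -4        -8 ]
[        3         2        -9 ]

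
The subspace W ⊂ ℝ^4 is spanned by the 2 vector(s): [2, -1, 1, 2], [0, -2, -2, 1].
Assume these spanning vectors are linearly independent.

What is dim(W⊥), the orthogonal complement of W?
dim(W⊥) = 2

For any subspace W of ℝ^n, dim(W) + dim(W⊥) = n (the whole-space dimension).
Here the given 2 vectors are linearly independent, so dim(W) = 2.
Thus dim(W⊥) = n - dim(W) = 4 - 2 = 2.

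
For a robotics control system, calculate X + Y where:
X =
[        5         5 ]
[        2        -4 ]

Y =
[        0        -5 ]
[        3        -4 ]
X + Y =
[        5         0 ]
[        5        -8 ]

Matrix addition is elementwise: (X+Y)[i][j] = X[i][j] + Y[i][j].
  (X+Y)[0][0] = (5) + (0) = 5
  (X+Y)[0][1] = (5) + (-5) = 0
  (X+Y)[1][0] = (2) + (3) = 5
  (X+Y)[1][1] = (-4) + (-4) = -8
X + Y =
[        5         0 ]
[        5        -8 ]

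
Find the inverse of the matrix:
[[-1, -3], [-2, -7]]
[[-7, 3], [2, -1]]

For [[a,b],[c,d]], inverse = (1/det)·[[d,-b],[-c,a]]
det = -1·-7 - -3·-2 = 1
Inverse = (1/1)·[[-7, 3], [2, -1]]
        = [[-7, 3], [2, -1]]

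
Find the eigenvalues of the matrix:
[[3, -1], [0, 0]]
λ = 0 and λ = 3

Characteristic equation: det(A - λI) = 0
λ² - (trace)λ + (det) = 0
λ² - (3)λ + (0) = 0
λ² - 3λ + 0 = 0
Solving: λ = 0, 3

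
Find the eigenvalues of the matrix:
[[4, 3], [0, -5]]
λ = -5 and λ = 4

Characteristic equation: det(A - λI) = 0
λ² - (trace)λ + (det) = 0
λ² - (-1)λ + (-20) = 0
λ² + 1λ - 20 = 0
Solving: λ = -5, 4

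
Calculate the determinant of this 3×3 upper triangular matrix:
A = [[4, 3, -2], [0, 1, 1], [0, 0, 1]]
4

The determinant of a triangular matrix is the product of its diagonal entries (the off-diagonal entries above the diagonal do not affect it).
det(A) = (4) * (1) * (1) = 4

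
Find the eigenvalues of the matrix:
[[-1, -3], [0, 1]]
λ = -1 and λ = 1

Characteristic equation: det(A - λI) = 0
λ² - (trace)λ + (det) = 0
λ² - (0)λ + (-1) = 0
λ² - 0λ - 1 = 0
Solving: λ = -1, 1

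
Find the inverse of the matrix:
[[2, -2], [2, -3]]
[[3/2, -1], [1, -1]]

For [[a,b],[c,d]], inverse = (1/det)·[[d,-b],[-c,a]]
det = 2·-3 - -2·2 = -2
Inverse = (1/-2)·[[-3, 2], [-2, 2]]
        = [[3/2, -1], [1, -1]]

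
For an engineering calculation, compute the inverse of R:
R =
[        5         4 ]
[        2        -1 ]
det(R) = -13
R⁻¹ =
[     1/13      4/13 ]
[     2/13     -5/13 ]

For a 2×2 matrix R = [[a, b], [c, d]] with det(R) ≠ 0, R⁻¹ = (1/det(R)) * [[d, -b], [-c, a]].
det(R) = (5)*(-1) - (4)*(2) = -5 - 8 = -13.
R⁻¹ = (1/-13) * [[-1, -4], [-2, 5]].
Dividing each entry by -13 and reducing:
R⁻¹ =
[     1/13      4/13 ]
[     2/13     -5/13 ]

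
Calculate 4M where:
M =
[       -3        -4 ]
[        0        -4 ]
4M =
[      -12       -16 ]
[        0       -16 ]

Scalar multiplication is elementwise: (4M)[i][j] = 4 * M[i][j].
  (4M)[0][0] = 4 * (-3) = -12
  (4M)[0][1] = 4 * (-4) = -16
  (4M)[1][0] = 4 * (0) = 0
  (4M)[1][1] = 4 * (-4) = -16
4M =
[      -12       -16 ]
[        0       -16 ]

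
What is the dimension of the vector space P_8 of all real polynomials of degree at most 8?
Dimension = 9

A polynomial of degree at most 8 can be written as a₀ + a₁x + a₂x² + … + a_8x^8, with 9 free coefficients a₀, …, a_8.
The set {1, x, x², …, x^8} is a basis: it spans P_8 (every such polynomial is a linear combination of these) and is linearly independent (a polynomial is zero iff all its coefficients are zero).
Therefore dim(P_8) = 8 + 1 = 9.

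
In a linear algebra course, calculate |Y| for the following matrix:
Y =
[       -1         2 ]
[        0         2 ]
det(Y) = -2

For a 2×2 matrix [[a, b], [c, d]], det = a*d - b*c.
det(Y) = (-1)*(2) - (2)*(0) = -2 - 0 = -2.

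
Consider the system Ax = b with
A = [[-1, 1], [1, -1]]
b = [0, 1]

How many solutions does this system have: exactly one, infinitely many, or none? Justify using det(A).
No solution

det(A) = (-1)*(-1) - (1)*(1) = 0, so A is singular.
The column space of A is span(column 1) = span([-1, 1]).
b = [0, 1] is not a scalar multiple of column 1, so b ∉ column space and the system is inconsistent — no solution.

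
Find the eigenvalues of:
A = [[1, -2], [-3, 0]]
λ = -2, 3

Solve det(A - λI) = 0. For a 2×2 matrix this is λ² - (trace)λ + det = 0.
trace(A) = 1 + 0 = 1.
det(A) = (1)*(0) - (-2)*(-3) = 0 - 6 = -6.
Characteristic equation: λ² - (1)λ + (-6) = 0.
Discriminant: (1)² - 4*(-6) = 1 + 24 = 25.
Roots: λ = (1 ± √25) / 2 = -2, 3.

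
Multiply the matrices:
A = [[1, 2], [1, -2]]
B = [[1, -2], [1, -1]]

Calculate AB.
[[3, -4], [-1, 0]]

Each entry (i,j) of AB = sum over k of A[i][k]*B[k][j].
(AB)[0][0] = (1)*(1) + (2)*(1) = 3
(AB)[0][1] = (1)*(-2) + (2)*(-1) = -4
(AB)[1][0] = (1)*(1) + (-2)*(1) = -1
(AB)[1][1] = (1)*(-2) + (-2)*(-1) = 0
AB = [[3, -4], [-1, 0]]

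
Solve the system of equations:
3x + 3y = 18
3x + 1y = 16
x = 5, y = 1

Use elimination (row reduction):
Equation 1: 3x + 3y = 18.
Equation 2: 3x + 1y = 16.
Multiply Eq1 by 3 and Eq2 by 3: 9x + 9y = 54;  9x + 3y = 48.
Subtract: (-6)y = -6, so y = 1.
Back-substitute into Eq1: 3x + 3*(1) = 18, so x = 5.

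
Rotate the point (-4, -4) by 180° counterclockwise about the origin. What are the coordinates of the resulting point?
(4, 4)

Rotation matrix R(θ) = [[cos θ, -sin θ], [sin θ, cos θ]]; for θ = 180°:
R = [[-1, 0], [0, -1]]
Result: R × [-4, -4]ᵀ = [-1·-4 + (0)·-4, 0·-4 + (-1)·-4]ᵀ = (4, 4)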